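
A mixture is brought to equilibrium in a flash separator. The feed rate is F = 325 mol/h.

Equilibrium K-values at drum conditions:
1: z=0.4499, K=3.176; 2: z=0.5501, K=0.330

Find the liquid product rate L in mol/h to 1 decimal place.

Let ψ = V/F and solve Σ zᵢ(Kᵢ−1)/(1+ψ(Kᵢ−1)) = 0.
Check two-phase: ΣzᵢKᵢ = 1.6104 > 1 and Σzᵢ/Kᵢ = 1.8086 > 1, so g(0) = 0.6104 > 0 and g(1) = -0.8086 < 0.
Newton iteration, ψ⁰ = 0.5:
  ψ = 0.5000: g = -0.08537, g' = -1.0470 → ψ = 0.4185
  ψ = 0.4185: g = 0.00024, g' = -1.0604 → ψ = 0.4187
Converged at ψ = 0.4187.
Then V = ψ·F = 0.4187·325 = 136.1 mol/h and L = F − V = 188.9 mol/h.

L = 188.9 mol/h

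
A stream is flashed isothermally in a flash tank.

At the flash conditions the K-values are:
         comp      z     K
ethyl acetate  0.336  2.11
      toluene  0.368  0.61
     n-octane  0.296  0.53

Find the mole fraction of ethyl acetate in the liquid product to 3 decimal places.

Newton iteration, ψ⁰ = 0.57:
  ψ = 0.570: g = -0.1461, g' = -0.370 → ψ = 0.175
  ψ = 0.175: g = 0.0067, g' = -0.432 → ψ = 0.190
  ψ = 0.190: g = 0.0000, g' = -0.426 → ψ = 0.191
Converged at ψ = 0.191.
Compositions from xᵢ = zᵢ/(1+ψ(Kᵢ−1)), yᵢ = Kᵢxᵢ:
  ethyl acetate: x = 0.277, y = 0.585
  toluene: x = 0.398, y = 0.243
  n-octane: x = 0.325, y = 0.172

x_ethyl acetate = 0.277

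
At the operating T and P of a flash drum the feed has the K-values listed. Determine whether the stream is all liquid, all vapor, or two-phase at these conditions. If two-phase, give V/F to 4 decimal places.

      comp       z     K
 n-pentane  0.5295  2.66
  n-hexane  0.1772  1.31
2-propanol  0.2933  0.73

ΣzᵢKᵢ = 1.8547; Σzᵢ/Kᵢ = 0.7361.
Since Σzᵢ/Kᵢ < 1 the mixture is above its dew point — single vapor phase.

all vapor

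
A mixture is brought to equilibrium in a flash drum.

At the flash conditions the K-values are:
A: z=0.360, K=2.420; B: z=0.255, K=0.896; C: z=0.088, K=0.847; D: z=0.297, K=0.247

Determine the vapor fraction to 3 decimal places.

ψ = 0.344

Material balance + equilibrium reduce to Σ zᵢ(Kᵢ−1)/(1+ψ(Kᵢ−1)) = 0.
Check two-phase: ΣzᵢKᵢ = 1.248 > 1 and Σzᵢ/Kᵢ = 1.740 > 1, so g(0) = 0.248 > 0 and g(1) = -0.740 < 0.
Newton iteration, ψ⁰ = 0.47:
  ψ = 0.470: g = -0.0820, g' = -0.670 → ψ = 0.348
  ψ = 0.348: g = -0.0025, g' = -0.640 → ψ = 0.344
Converged at ψ = 0.344.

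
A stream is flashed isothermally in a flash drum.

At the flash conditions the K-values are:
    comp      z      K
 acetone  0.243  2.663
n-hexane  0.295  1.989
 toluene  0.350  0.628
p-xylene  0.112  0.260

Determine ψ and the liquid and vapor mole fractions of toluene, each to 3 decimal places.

ψ = 0.719, x_toluene = 0.478, y_toluene = 0.300

Newton–Raphson from ψ = 0.5:
  ψ = 0.500: g = 0.1244, g' = -0.557 → ψ = 0.723
  ψ = 0.723: g = -0.0029, g' = -0.611 → ψ = 0.719
Converged at ψ = 0.719.
Compositions from xᵢ = zᵢ/(1+ψ(Kᵢ−1)), yᵢ = Kᵢxᵢ:
  acetone: x = 0.111, y = 0.295
  n-hexane: x = 0.172, y = 0.343
  toluene: x = 0.478, y = 0.300
  p-xylene: x = 0.239, y = 0.062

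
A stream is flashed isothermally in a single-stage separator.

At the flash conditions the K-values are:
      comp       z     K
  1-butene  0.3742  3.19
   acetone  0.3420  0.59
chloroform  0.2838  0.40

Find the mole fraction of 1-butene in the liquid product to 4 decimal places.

Newton–Raphson from ψ = 0.5:
  ψ = 0.5000: g = -0.02847, g' = -0.7084 → ψ = 0.4598
  ψ = 0.4598: g = 0.00037, g' = -0.7277 → ψ = 0.4603
Converged at ψ = 0.4603.
Compositions from xᵢ = zᵢ/(1+ψ(Kᵢ−1)), yᵢ = Kᵢxᵢ:
  1-butene: x = 0.1863, y = 0.5944
  acetone: x = 0.4216, y = 0.2487
  chloroform: x = 0.3921, y = 0.1568

x_1-butene = 0.1863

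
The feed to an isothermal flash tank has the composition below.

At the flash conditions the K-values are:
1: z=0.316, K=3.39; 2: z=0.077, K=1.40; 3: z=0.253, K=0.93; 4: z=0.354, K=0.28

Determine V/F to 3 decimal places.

Material balance + equilibrium reduce to Σ zᵢ(Kᵢ−1)/(1+V/F(Kᵢ−1)) = 0.
Check two-phase: ΣzᵢKᵢ = 1.513 > 1 and Σzᵢ/Kᵢ = 1.685 > 1, so g(0) = 0.513 > 0 and g(1) = -0.685 < 0.
Newton iteration, V/F⁰ = 0.5:
  V/F = 0.500: g = -0.0469, g' = -0.833 → V/F = 0.444
Converged at V/F = 0.444.

V/F = 0.444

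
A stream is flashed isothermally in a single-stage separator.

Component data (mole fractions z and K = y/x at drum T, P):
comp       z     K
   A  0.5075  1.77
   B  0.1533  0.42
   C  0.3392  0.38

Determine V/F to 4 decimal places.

V/F = 0.1956

Material balance + equilibrium reduce to Σ zᵢ(Kᵢ−1)/(1+V/F(Kᵢ−1)) = 0.
g(0) = ΣzᵢKᵢ − 1 = 0.0916 and g(1) = 1 − Σzᵢ/Kᵢ = -0.5444, so a root lies in (0, 1).
Iterate (Newton) starting at V/F = 0.5:
  V/F = 0.5000: g = -0.14787, g' = -0.5330 → V/F = 0.2226
  V/F = 0.2226: g = -0.01247, g' = -0.4628 → V/F = 0.1956
Converged at V/F = 0.1956.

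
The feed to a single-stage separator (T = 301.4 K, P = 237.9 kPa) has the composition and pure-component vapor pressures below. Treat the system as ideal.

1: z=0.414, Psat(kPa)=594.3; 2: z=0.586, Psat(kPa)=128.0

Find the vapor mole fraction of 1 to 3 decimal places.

Raoult's law: Kᵢ = Pᵢˢᵃᵗ/P = Pᵢˢᵃᵗ/237.9.
  K_1 = 594.3/237.9 = 2.49811, K_2 = 128.0/237.9 = 0.53804
Newton–Raphson from ψ = 0.5:
  ψ = 0.500: g = 0.0026, g' = -0.515 → ψ = 0.505
Converged at ψ = 0.505.
Compositions from xᵢ = zᵢ/(1+ψ(Kᵢ−1)), yᵢ = Kᵢxᵢ:
  1: x = 0.236, y = 0.589
  2: x = 0.764, y = 0.411

y_1 = 0.589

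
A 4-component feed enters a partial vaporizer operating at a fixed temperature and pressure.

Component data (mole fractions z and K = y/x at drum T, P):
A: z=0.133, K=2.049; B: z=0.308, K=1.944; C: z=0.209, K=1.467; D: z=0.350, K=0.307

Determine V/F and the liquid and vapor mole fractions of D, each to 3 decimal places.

Newton iteration, V/F⁰ = 0.5:
  V/F = 0.500: g = -0.0030, g' = -0.613 → V/F = 0.495
Converged at V/F = 0.495.
Compositions from xᵢ = zᵢ/(1+V/F(Kᵢ−1)), yᵢ = Kᵢxᵢ:
  A: x = 0.088, y = 0.179
  B: x = 0.210, y = 0.408
  C: x = 0.170, y = 0.249
  D: x = 0.533, y = 0.164

V/F = 0.495, x_D = 0.533, y_D = 0.164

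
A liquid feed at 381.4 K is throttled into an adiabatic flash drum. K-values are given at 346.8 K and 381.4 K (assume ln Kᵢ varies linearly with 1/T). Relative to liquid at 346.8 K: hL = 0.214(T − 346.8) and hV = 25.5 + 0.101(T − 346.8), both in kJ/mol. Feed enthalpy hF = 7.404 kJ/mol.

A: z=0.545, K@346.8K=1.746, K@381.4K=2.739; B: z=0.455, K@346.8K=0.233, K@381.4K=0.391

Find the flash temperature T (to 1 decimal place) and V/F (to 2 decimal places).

Adiabatic flash: solve Rachford–Rice at each trial T, then check hF = ψ·hV(T) + (1−ψ)·hL(T).
  T = 346.8 K: K = (1.746, 0.233), RR gives ψ = 0.101, H_out = 2.566 kJ/mol
  T = 381.4 K: K = (2.739, 0.391), RR gives ψ = 0.633, H_out = 21.077 kJ/mol
  T = 364.1 K: K = (2.210, 0.306), RR gives ψ = 0.409, H_out = 13.330 kJ/mol
  T = 355.5 K: K = (1.971, 0.268), RR gives ψ = 0.276, H_out = 8.631 kJ/mol
  T = 351.1 K: K = (1.855, 0.250), RR gives ψ = 0.195, H_out = 5.789 kJ/mol
  T = 353.3 K: K = (1.913, 0.259), RR gives ψ = 0.237, H_out = 7.258 kJ/mol
Linear interpolation between T = 353.3 (H_out = 7.258) and T = 355.5 (H_out = 8.631) on hF = 7.404 gives T ≈ 353.5 K, at which ψ = 0.24.

T = 353.5 K, V/F = 0.24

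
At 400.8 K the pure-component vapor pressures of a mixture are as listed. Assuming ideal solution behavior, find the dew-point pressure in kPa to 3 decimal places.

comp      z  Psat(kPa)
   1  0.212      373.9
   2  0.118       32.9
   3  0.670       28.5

At the dew point ψ → 1, so Σzᵢ/Kᵢ = 1 with Kᵢ = Pᵢˢᵃᵗ/P ⇒ 1/P = Σzᵢ/Pᵢˢᵃᵗ.
1/P = 0.212/373.9 + 0.118/32.9 + 0.670/28.5 = 0.027662 ⇒ P = 36.150 kPa

Pdew = 36.150 kPa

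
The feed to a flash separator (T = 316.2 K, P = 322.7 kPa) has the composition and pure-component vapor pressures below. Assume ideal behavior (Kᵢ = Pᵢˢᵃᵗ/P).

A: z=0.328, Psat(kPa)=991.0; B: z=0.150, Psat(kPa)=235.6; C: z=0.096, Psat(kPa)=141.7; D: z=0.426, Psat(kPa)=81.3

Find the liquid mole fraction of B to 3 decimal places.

x_B = 0.159

Raoult's law: Kᵢ = Pᵢˢᵃᵗ/P = Pᵢˢᵃᵗ/322.7.
  K_A = 991.0/322.7 = 3.07096, K_B = 235.6/322.7 = 0.73009, K_C = 141.7/322.7 = 0.43911, K_D = 81.3/322.7 = 0.25194
Rachford–Rice: g(β) = Σ zᵢ(Kᵢ−1)/(1+β(Kᵢ−1)) = 0.
g(0) = ΣzᵢKᵢ − 1 = 0.266 and g(1) = 1 − Σzᵢ/Kᵢ = -1.222, so a root lies in (0, 1).
Newton iteration, β⁰ = 0.69:
  β = 0.690: g = -0.5166, g' = -1.354 → β = 0.308
  β = 0.308: g = -0.1090, g' = -0.984 → β = 0.198
  β = 0.198: g = 0.0047, g' = -1.087 → β = 0.202
Converged at β = 0.202.
Compositions from xᵢ = zᵢ/(1+β(Kᵢ−1)), yᵢ = Kᵢxᵢ:
  A: x = 0.231, y = 0.710
  B: x = 0.159, y = 0.116
  C: x = 0.108, y = 0.048
  D: x = 0.502, y = 0.126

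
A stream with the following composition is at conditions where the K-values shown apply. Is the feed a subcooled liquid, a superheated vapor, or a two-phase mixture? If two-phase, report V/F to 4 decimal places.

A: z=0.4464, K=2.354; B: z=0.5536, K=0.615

two-phase, V/F = 0.7506

ΣzᵢKᵢ = 1.3913; Σzᵢ/Kᵢ = 1.0898.
Both exceed 1, so a two-phase solution exists.
Let ψ = V/F and solve Σ zᵢ(Kᵢ−1)/(1+ψ(Kᵢ−1)) = 0.
Binary case is linear: z₁(K₁−1)(1+ψ(K₂−1)) + z₂(K₂−1)(1+ψ(K₁−1)) = 0
⇒ ψ = [z₁(K₁−1)+z₂(K₂−1)] / [−(K₁−1)(K₂−1)] = 0.39129/0.52129 = 0.7506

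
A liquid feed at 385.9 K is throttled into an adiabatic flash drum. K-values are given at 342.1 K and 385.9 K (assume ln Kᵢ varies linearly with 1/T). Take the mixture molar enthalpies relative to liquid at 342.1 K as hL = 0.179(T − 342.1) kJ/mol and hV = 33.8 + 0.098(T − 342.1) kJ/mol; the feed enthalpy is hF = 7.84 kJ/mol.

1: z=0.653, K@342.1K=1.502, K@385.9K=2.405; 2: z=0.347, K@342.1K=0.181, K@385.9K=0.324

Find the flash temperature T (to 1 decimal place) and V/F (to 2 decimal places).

T = 346.4 K, V/F = 0.21

Adiabatic flash: solve Rachford–Rice at each trial T, then check hF = ψ·hV(T) + (1−ψ)·hL(T).
  T = 342.1 K: K = (1.502, 0.181), RR gives ψ = 0.106, H_out = 3.585 kJ/mol
  T = 385.9 K: K = (2.405, 0.324), RR gives ψ = 0.719, H_out = 29.592 kJ/mol
  T = 364.0 K: K = (1.928, 0.246), RR gives ψ = 0.493, H_out = 19.694 kJ/mol
  T = 353.1 K: K = (1.709, 0.212), RR gives ψ = 0.340, H_out = 13.150 kJ/mol
  T = 347.6 K: K = (1.604, 0.196), RR gives ψ = 0.238, H_out = 8.919 kJ/mol
  T = 344.9 K: K = (1.553, 0.189), RR gives ψ = 0.178, H_out = 6.473 kJ/mol
  T = 346.2 K: K = (1.578, 0.192), RR gives ψ = 0.208, H_out = 7.687 kJ/mol
Linear interpolation between T = 346.2 (H_out = 7.687) and T = 347.6 (H_out = 8.919) on hF = 7.84 gives T ≈ 346.4 K, at which ψ = 0.21.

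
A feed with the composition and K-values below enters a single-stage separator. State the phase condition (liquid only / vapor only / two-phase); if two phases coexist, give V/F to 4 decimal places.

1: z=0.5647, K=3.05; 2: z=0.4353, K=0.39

ΣzᵢKᵢ = 1.8921; Σzᵢ/Kᵢ = 1.3013.
Both exceed 1, so a two-phase solution exists.
Binary case is linear: z₁(K₁−1)(1+ψ(K₂−1)) + z₂(K₂−1)(1+ψ(K₁−1)) = 0
⇒ ψ = [z₁(K₁−1)+z₂(K₂−1)] / [−(K₁−1)(K₂−1)] = 0.89210/1.25050 = 0.7134

two-phase, V/F = 0.7134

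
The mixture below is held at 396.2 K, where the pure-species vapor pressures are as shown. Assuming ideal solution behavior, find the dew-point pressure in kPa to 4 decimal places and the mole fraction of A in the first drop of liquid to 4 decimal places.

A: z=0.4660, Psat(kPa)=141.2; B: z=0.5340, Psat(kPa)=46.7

Pdew = 67.8658 kPa, x_A = 0.2240

At the dew point ψ → 1, so Σzᵢ/Kᵢ = 1 with Kᵢ = Pᵢˢᵃᵗ/P ⇒ 1/P = Σzᵢ/Pᵢˢᵃᵗ.
1/P = 0.4660/141.2 + 0.5340/46.7 = 0.0147350 ⇒ P = 67.8658 kPa
xᵢ = zᵢP/Pᵢˢᵃᵗ ⇒ x_A = 0.4660·67.8658/141.2 = 0.2240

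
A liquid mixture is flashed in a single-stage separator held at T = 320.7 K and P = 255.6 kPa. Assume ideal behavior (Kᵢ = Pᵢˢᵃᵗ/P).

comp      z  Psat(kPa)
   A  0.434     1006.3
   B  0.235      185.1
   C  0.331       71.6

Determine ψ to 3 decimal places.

ψ = 0.566

Raoult's law: Kᵢ = Pᵢˢᵃᵗ/P = Pᵢˢᵃᵗ/255.6.
  K_A = 1006.3/255.6 = 3.93701, K_B = 185.1/255.6 = 0.72418, K_C = 71.6/255.6 = 0.28013
Material balance + equilibrium reduce to Σ zᵢ(Kᵢ−1)/(1+ψ(Kᵢ−1)) = 0.
g(0) = ΣzᵢKᵢ − 1 = 0.972 and g(1) = 1 − Σzᵢ/Kᵢ = -0.616, so a root lies in (0, 1).
Newton–Raphson from ψ = 0.5:
  ψ = 0.500: g = 0.0689, g' = -1.057 → ψ = 0.565
  ψ = 0.565: g = 0.0007, g' = -1.042 → ψ = 0.566
Converged at ψ = 0.566.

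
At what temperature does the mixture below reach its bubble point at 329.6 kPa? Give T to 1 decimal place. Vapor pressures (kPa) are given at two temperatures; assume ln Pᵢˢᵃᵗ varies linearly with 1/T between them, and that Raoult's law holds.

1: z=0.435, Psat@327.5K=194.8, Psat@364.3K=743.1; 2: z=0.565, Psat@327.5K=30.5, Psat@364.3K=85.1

T = 360.6 K

Bubble-point temperature: ΣzᵢPᵢˢᵃᵗ(T) = P. Interpolate ln Pᵢˢᵃᵗ = aᵢ + bᵢ/T.
  T = 327.5 K: ΣzᵢPᵢˢᵃᵗ = 101.97 kPa
  T = 364.3 K: ΣzᵢPᵢˢᵃᵗ = 371.33 kPa
  T = 345.9 K: ΣzᵢPᵢˢᵃᵗ = 201.08 kPa
  T = 355.1 K: ΣzᵢPᵢˢᵃᵗ = 275.35 kPa
  T = 359.7 K: ΣzᵢPᵢˢᵃᵗ = 320.34 kPa
  T = 362.0 K: ΣzᵢPᵢˢᵃᵗ = 345.05 kPa
Interpolating between 359.7 K and 362.0 K gives T ≈ 360.6 K.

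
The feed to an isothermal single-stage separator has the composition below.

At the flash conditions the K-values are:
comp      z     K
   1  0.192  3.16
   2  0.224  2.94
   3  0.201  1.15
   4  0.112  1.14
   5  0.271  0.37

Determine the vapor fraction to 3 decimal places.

Newton–Raphson from ψ = 0.5:
  ψ = 0.500: g = 0.2134, g' = -0.659 → ψ = 0.824
  ψ = 0.824: g = 0.0025, g' = -0.711 → ψ = 0.827
Converged at ψ = 0.827.

ψ = 0.827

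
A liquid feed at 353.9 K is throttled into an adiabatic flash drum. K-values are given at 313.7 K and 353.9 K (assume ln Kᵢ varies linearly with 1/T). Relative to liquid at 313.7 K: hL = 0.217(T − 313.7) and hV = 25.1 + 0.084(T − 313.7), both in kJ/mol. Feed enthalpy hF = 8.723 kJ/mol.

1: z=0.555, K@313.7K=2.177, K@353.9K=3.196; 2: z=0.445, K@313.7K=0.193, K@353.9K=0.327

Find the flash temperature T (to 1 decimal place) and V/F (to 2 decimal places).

Adiabatic flash: solve Rachford–Rice at each trial T, then check hF = ψ·hV(T) + (1−ψ)·hL(T).
  T = 313.7 K: K = (2.177, 0.193), RR gives ψ = 0.310, H_out = 7.772 kJ/mol
  T = 353.9 K: K = (3.196, 0.327), RR gives ψ = 0.622, H_out = 21.010 kJ/mol
  T = 333.8 K: K = (2.668, 0.255), RR gives ψ = 0.478, H_out = 15.093 kJ/mol
  T = 323.8 K: K = (2.419, 0.223), RR gives ψ = 0.401, H_out = 11.712 kJ/mol
  T = 318.8 K: K = (2.298, 0.208), RR gives ψ = 0.358, H_out = 9.845 kJ/mol
  T = 316.2 K: K = (2.236, 0.200), RR gives ψ = 0.334, H_out = 8.812 kJ/mol
  T = 314.9 K: K = (2.205, 0.196), RR gives ψ = 0.321, H_out = 8.278 kJ/mol
Linear interpolation between T = 314.9 (H_out = 8.278) and T = 316.2 (H_out = 8.812) on hF = 8.723 gives T ≈ 316.0 K, at which ψ = 0.33.

T = 316.0 K, V/F = 0.33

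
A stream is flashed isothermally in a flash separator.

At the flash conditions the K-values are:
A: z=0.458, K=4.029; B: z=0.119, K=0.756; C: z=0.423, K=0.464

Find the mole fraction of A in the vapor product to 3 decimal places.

Material balance + equilibrium reduce to Σ zᵢ(Kᵢ−1)/(1+ψ(Kᵢ−1)) = 0.
Feasibility: ΣzᵢKᵢ = 2.132, Σzᵢ/Kᵢ = 1.183 — both > 1, two phases present.
Newton iteration, ψ⁰ = 0.5:
  ψ = 0.500: g = 0.2089, g' = -0.901 → ψ = 0.732
  ψ = 0.732: g = 0.0228, g' = -0.746 → ψ = 0.762
  ψ = 0.762: g = 0.0001, g' = -0.742 → ψ = 0.763
Converged at ψ = 0.763.
Compositions from xᵢ = zᵢ/(1+ψ(Kᵢ−1)), yᵢ = Kᵢxᵢ:
  A: x = 0.138, y = 0.558
  B: x = 0.146, y = 0.111
  C: x = 0.715, y = 0.332

y_A = 0.558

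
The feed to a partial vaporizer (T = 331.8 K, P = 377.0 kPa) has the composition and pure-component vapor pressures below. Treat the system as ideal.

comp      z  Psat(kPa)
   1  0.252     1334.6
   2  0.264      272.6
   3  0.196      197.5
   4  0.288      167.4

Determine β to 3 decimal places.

β = 0.277

Raoult's law: Kᵢ = Pᵢˢᵃᵗ/P = Pᵢˢᵃᵗ/377.0.
  K_1 = 1334.6/377.0 = 3.54005, K_2 = 272.6/377.0 = 0.72308, K_3 = 197.5/377.0 = 0.52387, K_4 = 167.4/377.0 = 0.44403
Let β = V/F and solve Σ zᵢ(Kᵢ−1)/(1+β(Kᵢ−1)) = 0.
g(0) = ΣzᵢKᵢ − 1 = 0.314 and g(1) = 1 − Σzᵢ/Kᵢ = -0.459, so a root lies in (0, 1).
Newton–Raphson from β = 0.6:
  β = 0.600: g = -0.2050, g' = -0.572 → β = 0.242
  β = 0.242: g = 0.0280, g' = -0.823 → β = 0.275
  β = 0.275: g = 0.0009, g' = -0.769 → β = 0.277
Converged at β = 0.277.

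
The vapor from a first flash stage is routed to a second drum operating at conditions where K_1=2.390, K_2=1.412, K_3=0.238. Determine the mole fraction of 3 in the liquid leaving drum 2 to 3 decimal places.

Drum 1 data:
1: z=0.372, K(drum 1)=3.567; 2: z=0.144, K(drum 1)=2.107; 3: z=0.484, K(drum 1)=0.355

x_3 (drum 2) = 0.580

Drum 1:
Rachford–Rice: g(ψ₁) = Σ zᵢ(Kᵢ−1)/(1+ψ₁(Kᵢ−1)) = 0.
Check two-phase: ΣzᵢKᵢ = 1.802 > 1 and Σzᵢ/Kᵢ = 1.536 > 1, so g(0) = 0.802 > 0 and g(1) = -0.536 < 0.
Newton iteration, ψ₁⁰ = 0.62:
  ψ₁ = 0.620: g = -0.0572, g' = -0.986 → ψ₁ = 0.562
Converged at ψ₁ = 0.562.
Drum-1 compositions:
  1: x = 0.152, y = 0.544
  2: x = 0.089, y = 0.187
  3: x = 0.759, y = 0.269
Drum-2 feed = drum-1 vapor: z₂ = (0.5435, 0.1871, 0.2694).
Drum 2:
Let ψ₂ = V/F and solve Σ zᵢ(Kᵢ−1)/(1+ψ₂(Kᵢ−1)) = 0.
Feasibility: ΣzᵢKᵢ = 1.627, Σzᵢ/Kᵢ = 1.492 — both > 1, two phases present.
Newton–Raphson from ψ₂ = 0.52:
  ψ₂ = 0.520: g = 0.1620, g' = -0.804 → ψ₂ = 0.721
  ψ₂ = 0.721: g = -0.0192, g' = -1.052 → ψ₂ = 0.703
Converged at ψ₂ = 0.703.
  1: x = 0.275, y = 0.657
  2: x = 0.145, y = 0.205
  3: x = 0.580, y = 0.138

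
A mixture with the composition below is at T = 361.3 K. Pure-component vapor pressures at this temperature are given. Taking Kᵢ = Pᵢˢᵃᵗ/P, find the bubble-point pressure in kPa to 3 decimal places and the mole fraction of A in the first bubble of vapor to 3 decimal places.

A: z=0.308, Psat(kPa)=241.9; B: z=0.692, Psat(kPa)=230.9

Pbub = 234.288 kPa, y_A = 0.318

At the bubble point ψ → 0, so ΣzᵢKᵢ = 1 with Kᵢ = Pᵢˢᵃᵗ/P ⇒ P = ΣzᵢPᵢˢᵃᵗ.
P = 0.308·241.9 + 0.692·230.9 = 234.288 kPa
yᵢ = zᵢPᵢˢᵃᵗ/P ⇒ y_A = 0.308·241.9/234.288 = 0.318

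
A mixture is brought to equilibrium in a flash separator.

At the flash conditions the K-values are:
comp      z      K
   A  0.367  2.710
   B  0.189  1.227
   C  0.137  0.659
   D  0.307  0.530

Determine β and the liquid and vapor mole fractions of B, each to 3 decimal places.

Rachford–Rice: g(β) = Σ zᵢ(Kᵢ−1)/(1+β(Kᵢ−1)) = 0.
Check two-phase: ΣzᵢKᵢ = 1.479 > 1 and Σzᵢ/Kᵢ = 1.077 > 1, so g(0) = 0.479 > 0 and g(1) = -0.077 < 0.
Newton iteration, β⁰ = 0.32:
  β = 0.320: g = 0.2233, g' = -0.571 → β = 0.711
  β = 0.711: g = 0.0417, g' = -0.406 → β = 0.814
  β = 0.814: g = 0.0003, g' = -0.403 → β = 0.815
Converged at β = 0.815.
Compositions from xᵢ = zᵢ/(1+β(Kᵢ−1)), yᵢ = Kᵢxᵢ:
  A: x = 0.153, y = 0.416
  B: x = 0.160, y = 0.196
  C: x = 0.190, y = 0.125
  D: x = 0.497, y = 0.264

β = 0.815, x_B = 0.160, y_B = 0.196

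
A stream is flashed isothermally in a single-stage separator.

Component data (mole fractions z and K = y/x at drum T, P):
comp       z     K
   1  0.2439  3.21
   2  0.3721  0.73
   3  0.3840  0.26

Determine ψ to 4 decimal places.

ψ = 0.1302

Rachford–Rice: g(ψ) = Σ zᵢ(Kᵢ−1)/(1+ψ(Kᵢ−1)) = 0.
g(0) = ΣzᵢKᵢ − 1 = 0.1544 and g(1) = 1 − Σzᵢ/Kᵢ = -1.0626, so a root lies in (0, 1).
Newton iteration, ψ⁰ = 0.67:
  ψ = 0.6700: g = -0.46896, g' = -1.0612 → ψ = 0.2281
  ψ = 0.2281: g = -0.09054, g' = -0.8617 → ψ = 0.1230
  ψ = 0.1230: g = 0.00727, g' = -1.0199 → ψ = 0.1301
  ψ = 0.1301: g = 0.00005, g' = -1.0051 → ψ = 0.1302
Converged at ψ = 0.1302.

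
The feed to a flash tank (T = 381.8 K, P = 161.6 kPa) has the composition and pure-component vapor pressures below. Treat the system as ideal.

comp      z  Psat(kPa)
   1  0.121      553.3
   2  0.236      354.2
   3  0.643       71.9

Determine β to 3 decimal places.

β = 0.230

Raoult's law: Kᵢ = Pᵢˢᵃᵗ/P = Pᵢˢᵃᵗ/161.6.
  K_1 = 553.3/161.6 = 3.42389, K_2 = 354.2/161.6 = 2.19183, K_3 = 71.9/161.6 = 0.44493
Iterate (Newton) starting at β = 0.52:
  β = 0.520: g = -0.1983, g' = -0.658 → β = 0.219
  β = 0.219: g = 0.0085, g' = -0.771 → β = 0.230
Converged at β = 0.230.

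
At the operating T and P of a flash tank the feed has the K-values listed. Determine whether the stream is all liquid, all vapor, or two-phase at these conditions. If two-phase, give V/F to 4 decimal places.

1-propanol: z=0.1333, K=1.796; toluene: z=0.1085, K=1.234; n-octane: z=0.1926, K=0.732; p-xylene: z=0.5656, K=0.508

ΣzᵢKᵢ = 0.8016; Σzᵢ/Kᵢ = 1.5386.
Since ΣzᵢKᵢ < 1 the mixture is below its bubble point — single liquid phase.

all liquid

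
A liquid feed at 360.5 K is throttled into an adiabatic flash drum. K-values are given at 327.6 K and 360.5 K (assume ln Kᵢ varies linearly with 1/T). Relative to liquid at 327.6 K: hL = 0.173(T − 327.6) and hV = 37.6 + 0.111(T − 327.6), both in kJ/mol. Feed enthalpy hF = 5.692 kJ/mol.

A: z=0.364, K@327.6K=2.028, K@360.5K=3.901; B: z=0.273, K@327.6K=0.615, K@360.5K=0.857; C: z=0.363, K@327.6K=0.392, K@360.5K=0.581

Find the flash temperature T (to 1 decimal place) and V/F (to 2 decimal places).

T = 329.2 K, V/F = 0.14

Adiabatic flash: solve Rachford–Rice at each trial T, then check hF = ψ·hV(T) + (1−ψ)·hL(T).
  T = 327.6 K: K = (2.028, 0.615, 0.392), RR gives ψ = 0.090, H_out = 3.395 kJ/mol
  T = 360.5 K: K = (3.901, 0.857, 0.581), RR gives ψ = 0.909, H_out = 37.999 kJ/mol
  T = 344.1 K: K = (2.860, 0.732, 0.482), RR gives ψ = 0.523, H_out = 22.002 kJ/mol
  T = 335.9 K: K = (2.421, 0.673, 0.436), RR gives ψ = 0.331, H_out = 13.706 kJ/mol
  T = 331.8 K: K = (2.221, 0.644, 0.414), RR gives ψ = 0.221, H_out = 8.982 kJ/mol
  T = 329.7 K: K = (2.123, 0.629, 0.403), RR gives ψ = 0.159, H_out = 6.306 kJ/mol
  T = 328.6 K: K = (2.073, 0.622, 0.397), RR gives ψ = 0.124, H_out = 4.814 kJ/mol
Linear interpolation between T = 328.6 (H_out = 4.814) and T = 329.7 (H_out = 6.306) on hF = 5.692 gives T ≈ 329.2 K, at which ψ = 0.14.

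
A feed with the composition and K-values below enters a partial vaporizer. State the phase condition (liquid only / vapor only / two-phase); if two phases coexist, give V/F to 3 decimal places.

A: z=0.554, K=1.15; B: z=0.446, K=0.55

ΣzᵢKᵢ = 0.882; Σzᵢ/Kᵢ = 1.293.
Since ΣzᵢKᵢ < 1 the mixture is below its bubble point — single liquid phase.

liquid only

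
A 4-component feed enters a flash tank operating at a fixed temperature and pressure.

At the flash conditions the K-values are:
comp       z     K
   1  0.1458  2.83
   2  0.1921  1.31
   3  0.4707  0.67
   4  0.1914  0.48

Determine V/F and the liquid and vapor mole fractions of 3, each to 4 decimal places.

V/F = 0.1384, x_3 = 0.4932, y_3 = 0.3305

Material balance + equilibrium reduce to Σ zᵢ(Kᵢ−1)/(1+V/F(Kᵢ−1)) = 0.
g(0) = ΣzᵢKᵢ − 1 = 0.0715 and g(1) = 1 − Σzᵢ/Kᵢ = -0.2994, so a root lies in (0, 1).
Newton–Raphson from V/F = 0.45:
  V/F = 0.4500: g = -0.11377, g' = -0.3200 → V/F = 0.0944
  V/F = 0.0944: g = 0.02037, g' = -0.4843 → V/F = 0.1365
  V/F = 0.1365: g = 0.00084, g' = -0.4458 → V/F = 0.1384
Converged at V/F = 0.1384.
Compositions from xᵢ = zᵢ/(1+V/F(Kᵢ−1)), yᵢ = Kᵢxᵢ:
  1: x = 0.1163, y = 0.3292
  2: x = 0.1842, y = 0.2413
  3: x = 0.4932, y = 0.3305
  4: x = 0.2062, y = 0.0990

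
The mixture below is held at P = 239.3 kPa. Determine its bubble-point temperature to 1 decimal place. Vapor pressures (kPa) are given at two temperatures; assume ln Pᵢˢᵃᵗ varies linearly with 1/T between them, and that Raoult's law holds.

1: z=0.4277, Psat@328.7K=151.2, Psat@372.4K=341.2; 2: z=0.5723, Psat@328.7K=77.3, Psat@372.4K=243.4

T = 363.7 K

Bubble-point temperature: ΣzᵢPᵢˢᵃᵗ(T) = P. Interpolate ln Pᵢˢᵃᵗ = aᵢ + bᵢ/T.
  T = 328.7 K: ΣzᵢPᵢˢᵃᵗ = 108.91 kPa
  T = 372.4 K: ΣzᵢPᵢˢᵃᵗ = 285.23 kPa
  T = 350.5 K: ΣzᵢPᵢˢᵃᵗ = 180.80 kPa
  T = 361.4 K: ΣzᵢPᵢˢᵃᵗ = 228.25 kPa
  T = 366.9 K: ΣzᵢPᵢˢᵃᵗ = 255.53 kPa
  T = 364.1 K: ΣzᵢPᵢˢᵃᵗ = 241.35 kPa
Interpolating between 361.4 K and 364.1 K gives T ≈ 363.7 K.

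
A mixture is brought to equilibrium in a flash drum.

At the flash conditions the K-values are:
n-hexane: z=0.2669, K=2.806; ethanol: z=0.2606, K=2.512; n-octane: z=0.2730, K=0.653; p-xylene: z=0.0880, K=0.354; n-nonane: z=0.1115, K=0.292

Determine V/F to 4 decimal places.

Rachford–Rice: g(V/F) = Σ zᵢ(Kᵢ−1)/(1+V/F(Kᵢ−1)) = 0.
g(0) = ΣzᵢKᵢ − 1 = 0.6455 and g(1) = 1 − Σzᵢ/Kᵢ = -0.2474, so a root lies in (0, 1).
Newton–Raphson from V/F = 0.5:
  V/F = 0.5000: g = 0.15690, g' = -0.6958 → V/F = 0.7255
  V/F = 0.7255: g = 0.00064, g' = -0.7237 → V/F = 0.7264
Converged at V/F = 0.7264.

V/F = 0.7264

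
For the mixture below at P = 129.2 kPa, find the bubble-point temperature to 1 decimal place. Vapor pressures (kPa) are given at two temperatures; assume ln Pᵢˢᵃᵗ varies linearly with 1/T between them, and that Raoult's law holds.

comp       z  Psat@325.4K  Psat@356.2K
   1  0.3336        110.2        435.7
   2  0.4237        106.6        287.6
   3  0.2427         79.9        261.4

Bubble-point temperature: ΣzᵢPᵢˢᵃᵗ(T) = P. Interpolate ln Pᵢˢᵃᵗ = aᵢ + bᵢ/T.
  T = 325.4 K: ΣzᵢPᵢˢᵃᵗ = 101.32 kPa
  T = 356.2 K: ΣzᵢPᵢˢᵃᵗ = 330.65 kPa
  T = 340.8 K: ΣzᵢPᵢˢᵃᵗ = 187.30 kPa
  T = 333.1 K: ΣzᵢPᵢˢᵃᵗ = 138.60 kPa
  T = 329.2 K: ΣzᵢPᵢˢᵃᵗ = 118.45 kPa
  T = 331.1 K: ΣzᵢPᵢˢᵃᵗ = 127.92 kPa
Interpolating between 331.1 K and 333.1 K gives T ≈ 331.3 K.

T = 331.3 K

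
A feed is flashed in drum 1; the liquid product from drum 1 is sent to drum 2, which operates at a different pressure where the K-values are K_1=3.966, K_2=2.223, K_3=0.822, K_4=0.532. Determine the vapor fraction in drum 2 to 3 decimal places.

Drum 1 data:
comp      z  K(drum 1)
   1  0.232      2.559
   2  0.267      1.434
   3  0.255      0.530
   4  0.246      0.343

V/F (drum 2) = 0.769

Drum 1:
Let ψ₁ = V/F and solve Σ zᵢ(Kᵢ−1)/(1+ψ₁(Kᵢ−1)) = 0.
g(0) = ΣzᵢKᵢ − 1 = 0.196 and g(1) = 1 − Σzᵢ/Kᵢ = -0.475, so a root lies in (0, 1).
Iterate (Newton) starting at ψ₁ = 0.31:
  ψ₁ = 0.310: g = 0.0027, g' = -0.540 → ψ₁ = 0.315
Converged at ψ₁ = 0.315.
Drum-1 compositions:
  1: x = 0.156, y = 0.398
  2: x = 0.235, y = 0.337
  3: x = 0.299, y = 0.159
  4: x = 0.310, y = 0.106
Drum-2 feed = drum-1 liquid: z₂ = (0.1556, 0.2349, 0.2993, 0.3102).
Drum 2:
Let ψ₂ = V/F and solve Σ zᵢ(Kᵢ−1)/(1+ψ₂(Kᵢ−1)) = 0.
Check two-phase: ΣzᵢKᵢ = 1.550 > 1 and Σzᵢ/Kᵢ = 1.092 > 1, so g(0) = 0.550 > 0 and g(1) = -0.092 < 0.
Newton iteration, ψ₂⁰ = 0.49:
  ψ₂ = 0.490: g = 0.1210, g' = -0.491 → ψ₂ = 0.737
  ψ₂ = 0.737: g = 0.0131, g' = -0.403 → ψ₂ = 0.769
Converged at ψ₂ = 0.769.
  1: x = 0.047, y = 0.188
  2: x = 0.121, y = 0.269
  3: x = 0.347, y = 0.285
  4: x = 0.485, y = 0.258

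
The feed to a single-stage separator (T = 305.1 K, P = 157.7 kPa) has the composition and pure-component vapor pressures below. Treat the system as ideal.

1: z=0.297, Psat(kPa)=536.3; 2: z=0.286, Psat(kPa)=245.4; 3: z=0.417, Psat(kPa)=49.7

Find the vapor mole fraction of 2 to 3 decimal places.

y_2 = 0.346

Raoult's law: Kᵢ = Pᵢˢᵃᵗ/P = Pᵢˢᵃᵗ/157.7.
  K_1 = 536.3/157.7 = 3.40076, K_2 = 245.4/157.7 = 1.55612, K_3 = 49.7/157.7 = 0.31516
Material balance + equilibrium reduce to Σ zᵢ(Kᵢ−1)/(1+V/F(Kᵢ−1)) = 0.
Check two-phase: ΣzᵢKᵢ = 1.586 > 1 and Σzᵢ/Kᵢ = 1.594 > 1, so g(0) = 0.586 > 0 and g(1) = -0.594 < 0.
Iterate (Newton) starting at V/F = 0.6:
  V/F = 0.600: g = -0.0734, g' = -0.901 → V/F = 0.519
  V/F = 0.519: g = -0.0018, g' = -0.863 → V/F = 0.516
Converged at V/F = 0.516.
Compositions from xᵢ = zᵢ/(1+V/F(Kᵢ−1)), yᵢ = Kᵢxᵢ:
  1: x = 0.133, y = 0.451
  2: x = 0.222, y = 0.346
  3: x = 0.645, y = 0.203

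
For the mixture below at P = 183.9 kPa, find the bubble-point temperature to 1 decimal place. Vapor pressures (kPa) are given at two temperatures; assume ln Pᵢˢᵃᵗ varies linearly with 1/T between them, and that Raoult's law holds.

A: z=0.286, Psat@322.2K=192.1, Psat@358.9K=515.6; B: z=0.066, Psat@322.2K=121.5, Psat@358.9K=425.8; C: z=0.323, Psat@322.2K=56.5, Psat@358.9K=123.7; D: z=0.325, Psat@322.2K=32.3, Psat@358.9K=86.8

Bubble-point temperature: ΣzᵢPᵢˢᵃᵗ(T) = P. Interpolate ln Pᵢˢᵃᵗ = aᵢ + bᵢ/T.
  T = 322.2 K: ΣzᵢPᵢˢᵃᵗ = 91.71 kPa
  T = 358.9 K: ΣzᵢPᵢˢᵃᵗ = 243.73 kPa
  T = 340.5 K: ΣzᵢPᵢˢᵃᵗ = 153.01 kPa
  T = 349.7 K: ΣzᵢPᵢˢᵃᵗ = 194.22 kPa
  T = 345.1 K: ΣzᵢPᵢˢᵃᵗ = 172.64 kPa
  T = 347.4 K: ΣzᵢPᵢˢᵃᵗ = 183.18 kPa
  T = 348.5 K: ΣzᵢPᵢˢᵃᵗ = 188.40 kPa
Interpolating between 347.4 K and 348.5 K gives T ≈ 347.6 K.

T = 347.6 K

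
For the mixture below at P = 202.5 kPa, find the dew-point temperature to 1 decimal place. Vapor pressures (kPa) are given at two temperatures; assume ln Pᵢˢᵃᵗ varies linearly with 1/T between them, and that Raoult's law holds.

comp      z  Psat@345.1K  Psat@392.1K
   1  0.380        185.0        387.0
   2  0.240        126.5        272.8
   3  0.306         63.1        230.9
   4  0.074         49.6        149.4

T = 377.1 K

Dew-point temperature: Σzᵢ·P/Pᵢˢᵃᵗ(T) = 1. Interpolate ln Pᵢˢᵃᵗ = aᵢ + bᵢ/T.
  T = 345.1 K: ΣzᵢP/Pᵢˢᵃᵗ = 2.0843
  T = 392.1 K: ΣzᵢP/Pᵢˢᵃᵗ = 0.7457
  T = 368.6 K: ΣzᵢP/Pᵢˢᵃᵗ = 1.1968
  T = 380.4 K: ΣzᵢP/Pᵢˢᵃᵗ = 0.9352
  T = 374.5 K: ΣzᵢP/Pᵢˢᵃᵗ = 1.0554
  T = 377.4 K: ΣzᵢP/Pᵢˢᵃᵗ = 0.9939
Interpolating between 374.5 K and 377.4 K gives T ≈ 377.1 K.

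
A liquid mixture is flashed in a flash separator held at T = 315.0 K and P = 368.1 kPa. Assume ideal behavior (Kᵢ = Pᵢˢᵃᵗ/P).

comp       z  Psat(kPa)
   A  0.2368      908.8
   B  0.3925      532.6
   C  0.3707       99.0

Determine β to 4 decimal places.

Raoult's law: Kᵢ = Pᵢˢᵃᵗ/P = Pᵢˢᵃᵗ/368.1.
  K_A = 908.8/368.1 = 2.468894, K_B = 532.6/368.1 = 1.446889, K_C = 99.0/368.1 = 0.268949
Material balance + equilibrium reduce to Σ zᵢ(Kᵢ−1)/(1+β(Kᵢ−1)) = 0.
Check two-phase: ΣzᵢKᵢ = 1.2522 > 1 and Σzᵢ/Kᵢ = 1.7455 > 1, so g(0) = 0.2522 > 0 and g(1) = -0.7455 < 0.
Iterate (Newton) starting at β = 0.48:
  β = 0.4800: g = -0.06908, g' = -0.6991 → β = 0.3812
  β = 0.3812: g = -0.00284, g' = -0.6480 → β = 0.3768
Converged at β = 0.3768.

β = 0.3768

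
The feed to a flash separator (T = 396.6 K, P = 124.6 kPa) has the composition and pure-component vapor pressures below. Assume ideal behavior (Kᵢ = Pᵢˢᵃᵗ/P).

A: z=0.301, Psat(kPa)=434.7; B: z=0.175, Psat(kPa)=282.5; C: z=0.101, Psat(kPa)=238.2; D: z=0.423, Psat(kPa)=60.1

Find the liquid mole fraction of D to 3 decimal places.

Raoult's law: Kᵢ = Pᵢˢᵃᵗ/P = Pᵢˢᵃᵗ/124.6.
  K_A = 434.7/124.6 = 3.48876, K_B = 282.5/124.6 = 2.26726, K_C = 238.2/124.6 = 1.91172, K_D = 60.1/124.6 = 0.48234
Material balance + equilibrium reduce to Σ zᵢ(Kᵢ−1)/(1+ψ(Kᵢ−1)) = 0.
Check two-phase: ΣzᵢKᵢ = 1.844 > 1 and Σzᵢ/Kᵢ = 1.093 > 1, so g(0) = 0.844 > 0 and g(1) = -0.093 < 0.
Newton–Raphson from ψ = 0.38:
  ψ = 0.380: g = 0.3305, g' = -0.842 → ψ = 0.772
  ψ = 0.772: g = 0.0577, g' = -0.634 → ψ = 0.863
  ψ = 0.863: g = -0.0005, g' = -0.649 → ψ = 0.862
Converged at ψ = 0.862.
Compositions from xᵢ = zᵢ/(1+ψ(Kᵢ−1)), yᵢ = Kᵢxᵢ:
  A: x = 0.096, y = 0.334
  B: x = 0.084, y = 0.190
  C: x = 0.057, y = 0.108
  D: x = 0.764, y = 0.369

x_D = 0.764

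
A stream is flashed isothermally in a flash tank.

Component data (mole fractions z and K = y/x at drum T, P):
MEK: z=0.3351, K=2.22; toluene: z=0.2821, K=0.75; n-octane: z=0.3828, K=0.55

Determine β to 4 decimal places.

β = 0.3627

Newton iteration, β⁰ = 0.41:
  β = 0.4100: g = -0.01730, g' = -0.3601 → β = 0.3620
  β = 0.3620: g = 0.00027, g' = -0.3719 → β = 0.3627
Converged at β = 0.3627.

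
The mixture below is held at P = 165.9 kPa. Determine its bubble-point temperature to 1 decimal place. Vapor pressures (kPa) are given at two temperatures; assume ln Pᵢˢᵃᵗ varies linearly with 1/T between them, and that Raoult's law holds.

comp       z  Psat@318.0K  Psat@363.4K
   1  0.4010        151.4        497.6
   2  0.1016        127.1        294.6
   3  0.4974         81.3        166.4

Bubble-point temperature: ΣzᵢPᵢˢᵃᵗ(T) = P. Interpolate ln Pᵢˢᵃᵗ = aᵢ + bᵢ/T.
  T = 318.0 K: ΣzᵢPᵢˢᵃᵗ = 114.06 kPa
  T = 363.4 K: ΣzᵢPᵢˢᵃᵗ = 312.24 kPa
  T = 340.7 K: ΣzᵢPᵢˢᵃᵗ = 193.98 kPa
  T = 329.4 K: ΣzᵢPᵢˢᵃᵗ = 150.03 kPa
  T = 335.0 K: ΣzᵢPᵢˢᵃᵗ = 170.70 kPa
  T = 332.2 K: ΣzᵢPᵢˢᵃᵗ = 160.10 kPa
Interpolating between 332.2 K and 335.0 K gives T ≈ 333.7 K.

T = 333.7 K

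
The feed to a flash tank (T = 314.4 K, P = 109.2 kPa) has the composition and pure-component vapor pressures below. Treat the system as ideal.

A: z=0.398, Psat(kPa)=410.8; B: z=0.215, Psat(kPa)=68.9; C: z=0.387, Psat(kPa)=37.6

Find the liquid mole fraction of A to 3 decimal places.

Raoult's law: Kᵢ = Pᵢˢᵃᵗ/P = Pᵢˢᵃᵗ/109.2.
  K_A = 410.8/109.2 = 3.76190, K_B = 68.9/109.2 = 0.63095, K_C = 37.6/109.2 = 0.34432
Rachford–Rice: g(ψ) = Σ zᵢ(Kᵢ−1)/(1+ψ(Kᵢ−1)) = 0.
Feasibility: ΣzᵢKᵢ = 1.766, Σzᵢ/Kᵢ = 1.570 — both > 1, two phases present.
Newton iteration, ψ⁰ = 0.38:
  ψ = 0.380: g = 0.1061, g' = -1.057 → ψ = 0.480
  ψ = 0.480: g = 0.0056, g' = -0.959 → ψ = 0.486
Converged at ψ = 0.486.
Compositions from xᵢ = zᵢ/(1+ψ(Kᵢ−1)), yᵢ = Kᵢxᵢ:
  A: x = 0.170, y = 0.639
  B: x = 0.262, y = 0.165
  C: x = 0.568, y = 0.196

x_A = 0.170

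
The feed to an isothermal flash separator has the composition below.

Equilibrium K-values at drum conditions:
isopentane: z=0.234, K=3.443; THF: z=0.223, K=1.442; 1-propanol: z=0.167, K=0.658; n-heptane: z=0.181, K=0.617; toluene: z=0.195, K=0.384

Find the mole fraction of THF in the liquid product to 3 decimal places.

x_THF = 0.181

Iterate (Newton) starting at β = 0.5:
  β = 0.500: g = 0.0098, g' = -0.536 → β = 0.518
Converged at β = 0.518.
Compositions from xᵢ = zᵢ/(1+β(Kᵢ−1)), yᵢ = Kᵢxᵢ:
  isopentane: x = 0.103, y = 0.355
  THF: x = 0.181, y = 0.262
  1-propanol: x = 0.203, y = 0.134
  n-heptane: x = 0.226, y = 0.139
  toluene: x = 0.286, y = 0.110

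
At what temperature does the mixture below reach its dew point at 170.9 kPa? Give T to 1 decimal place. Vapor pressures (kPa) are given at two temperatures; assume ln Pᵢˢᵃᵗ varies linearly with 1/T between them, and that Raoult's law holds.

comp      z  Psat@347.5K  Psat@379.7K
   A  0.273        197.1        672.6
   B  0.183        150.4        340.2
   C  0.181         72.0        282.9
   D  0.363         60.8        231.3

T = 363.0 K

Dew-point temperature: Σzᵢ·P/Pᵢˢᵃᵗ(T) = 1. Interpolate ln Pᵢˢᵃᵗ = aᵢ + bᵢ/T.
  T = 347.5 K: ΣzᵢP/Pᵢˢᵃᵗ = 1.8946
  T = 379.7 K: ΣzᵢP/Pᵢˢᵃᵗ = 0.5388
  T = 363.6 K: ΣzᵢP/Pᵢˢᵃᵗ = 0.9786
  T = 355.6 K: ΣzᵢP/Pᵢˢᵃᵗ = 1.3474
  T = 359.6 K: ΣzᵢP/Pᵢˢᵃᵗ = 1.1460
  T = 361.6 K: ΣzᵢP/Pᵢˢᵃᵗ = 1.0585
  T = 362.6 K: ΣzᵢP/Pᵢˢᵃᵗ = 1.0177
  T = 363.1 K: ΣzᵢP/Pᵢˢᵃᵗ = 0.9979
Interpolating between 362.6 K and 363.1 K gives T ≈ 363.0 K.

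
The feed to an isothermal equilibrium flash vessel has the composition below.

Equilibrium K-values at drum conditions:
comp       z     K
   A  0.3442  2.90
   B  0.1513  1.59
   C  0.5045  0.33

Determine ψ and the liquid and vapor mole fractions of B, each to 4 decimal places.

Iterate (Newton) starting at ψ = 0.5:
  ψ = 0.5000: g = -0.10399, g' = -0.8703 → ψ = 0.3805
  ψ = 0.3805: g = -0.00121, g' = -0.8617 → ψ = 0.3791
Converged at ψ = 0.3791.
Compositions from xᵢ = zᵢ/(1+ψ(Kᵢ−1)), yᵢ = Kᵢxᵢ:
  A: x = 0.2001, y = 0.5802
  B: x = 0.1236, y = 0.1966
  C: x = 0.6763, y = 0.2232

ψ = 0.3791, x_B = 0.1236, y_B = 0.1966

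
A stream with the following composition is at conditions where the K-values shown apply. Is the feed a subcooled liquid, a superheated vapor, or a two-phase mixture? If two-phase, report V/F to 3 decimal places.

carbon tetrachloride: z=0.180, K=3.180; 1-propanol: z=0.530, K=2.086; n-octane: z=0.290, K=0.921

superheated vapor

ΣzᵢKᵢ = 1.945; Σzᵢ/Kᵢ = 0.626.
Since Σzᵢ/Kᵢ < 1 the mixture is above its dew point — single vapor phase.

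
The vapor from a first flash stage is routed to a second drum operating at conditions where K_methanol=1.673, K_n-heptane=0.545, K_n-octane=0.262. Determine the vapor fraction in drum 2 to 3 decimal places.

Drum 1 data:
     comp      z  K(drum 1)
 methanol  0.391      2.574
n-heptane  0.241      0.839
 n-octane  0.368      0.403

V/F (drum 2) = 0.319

Drum 1:
Newton iteration, ψ₁⁰ = 0.49:
  ψ₁ = 0.490: g = -0.0052, g' = -0.578 → ψ₁ = 0.481
Converged at ψ₁ = 0.481.
Drum-1 compositions:
  methanol: x = 0.223, y = 0.573
  n-heptane: x = 0.261, y = 0.219
  n-octane: x = 0.516, y = 0.208
Drum-2 feed = drum-1 vapor: z₂ = (0.5728, 0.2192, 0.2080).
Drum 2:
Rachford–Rice: g(ψ₂) = Σ zᵢ(Kᵢ−1)/(1+ψ₂(Kᵢ−1)) = 0.
Check two-phase: ΣzᵢKᵢ = 1.132 > 1 and Σzᵢ/Kᵢ = 1.539 > 1, so g(0) = 0.132 > 0 and g(1) = -0.539 < 0.
Newton iteration, ψ₂⁰ = 0.5:
  ψ₂ = 0.500: g = -0.0840, g' = -0.506 → ψ₂ = 0.334
  ψ₂ = 0.334: g = -0.0066, g' = -0.436 → ψ₂ = 0.319
Converged at ψ₂ = 0.319.
  methanol: x = 0.472, y = 0.789
  n-heptane: x = 0.256, y = 0.140
  n-octane: x = 0.272, y = 0.071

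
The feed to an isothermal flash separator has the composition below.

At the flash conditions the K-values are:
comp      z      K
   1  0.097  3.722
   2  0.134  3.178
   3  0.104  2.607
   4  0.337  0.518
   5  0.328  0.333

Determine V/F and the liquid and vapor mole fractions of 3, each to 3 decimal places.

V/F = 0.269, x_3 = 0.073, y_3 = 0.189

Rachford–Rice: g(V/F) = Σ zᵢ(Kᵢ−1)/(1+V/F(Kᵢ−1)) = 0.
Feasibility: ΣzᵢKᵢ = 1.342, Σzᵢ/Kᵢ = 1.744 — both > 1, two phases present.
Newton iteration, V/F⁰ = 0.34:
  V/F = 0.340: g = -0.0643, g' = -0.872 → V/F = 0.266
  V/F = 0.266: g = 0.0025, g' = -0.947 → V/F = 0.269
Converged at V/F = 0.269.
Compositions from xᵢ = zᵢ/(1+V/F(Kᵢ−1)), yᵢ = Kᵢxᵢ:
  1: x = 0.056, y = 0.208
  2: x = 0.085, y = 0.269
  3: x = 0.073, y = 0.189
  4: x = 0.387, y = 0.201
  5: x = 0.400, y = 0.133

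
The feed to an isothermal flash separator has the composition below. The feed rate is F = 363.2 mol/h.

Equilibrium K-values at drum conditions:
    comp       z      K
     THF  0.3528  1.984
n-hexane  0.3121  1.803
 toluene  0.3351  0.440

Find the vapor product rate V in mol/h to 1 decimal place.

V = 295.3 mol/h

Material balance + equilibrium reduce to Σ zᵢ(Kᵢ−1)/(1+ψ(Kᵢ−1)) = 0.
g(0) = ΣzᵢKᵢ − 1 = 0.4101 and g(1) = 1 − Σzᵢ/Kᵢ = -0.1125, so a root lies in (0, 1).
Newton–Raphson from ψ = 0.64:
  ψ = 0.6400: g = 0.08607, g' = -0.4717 → ψ = 0.8225
  ψ = 0.8225: g = -0.00508, g' = -0.5385 → ψ = 0.8130
Converged at ψ = 0.8130.
Then V = ψ·F = 0.8130·363.2 = 295.3 mol/h and L = F − V = 67.9 mol/h.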